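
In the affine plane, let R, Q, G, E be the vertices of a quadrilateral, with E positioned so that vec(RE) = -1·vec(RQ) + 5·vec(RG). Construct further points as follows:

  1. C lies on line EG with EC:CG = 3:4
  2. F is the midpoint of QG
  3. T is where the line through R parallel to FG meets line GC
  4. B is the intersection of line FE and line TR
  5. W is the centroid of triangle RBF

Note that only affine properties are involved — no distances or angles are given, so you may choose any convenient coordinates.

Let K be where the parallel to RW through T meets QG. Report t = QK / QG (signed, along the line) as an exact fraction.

Work in coordinates with R = (0, 0), Q = (1, 0), G = (0, 1), E = (-1, 5).
1. C lies on line EG with EC:CG = 3:4 ⇒ C = (-4/7, 23/7)
2. F is the midpoint of QG ⇒ F = (1/2, 1/2)
3. T is where the line through R parallel to FG meets line GC ⇒ T = (1/3, -1/3)
4. B is the intersection of line FE and line TR ⇒ B = (1, -1)
5. W is the centroid of triangle RBF ⇒ W = (1/2, -1/6)
through T parallel to RW: direction (1/2, -1/6); meets QG at K = (11/6, -5/6)
K = Q + t·(G−Q) with t = -5/6

t = -5/6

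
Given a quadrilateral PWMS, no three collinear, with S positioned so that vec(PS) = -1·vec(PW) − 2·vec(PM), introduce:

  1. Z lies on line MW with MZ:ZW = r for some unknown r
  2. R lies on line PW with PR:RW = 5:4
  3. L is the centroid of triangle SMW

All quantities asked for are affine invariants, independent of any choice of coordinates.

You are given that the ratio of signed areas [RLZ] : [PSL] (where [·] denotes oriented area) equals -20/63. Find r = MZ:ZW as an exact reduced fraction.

Work in coordinates with P = (0, 0), W = (1, 0), M = (0, 1), S = (-1, -2).
1. With MZ:ZW = r, write λ = r/(r+1) so Z = M + λ·(W−M); Z is affine-linear in λ
2. R lies on line PW with PR:RW = 5:4 ⇒ R = (5/9, 0)
3. L is the centroid of triangle SMW ⇒ L = (0, -1/3)
Every point depending on Z is an affine combination of Z and λ-independent points, so each such coordinate is linear in λ; the λ² term in each signed area is a multiple of (W−M)×(W−M) = 0, so 2·[RLZ] and 2·[PSL] are each linear in λ. Evaluating at λ=0 and λ=1:
  2·[RLZ] = 8/9·λ − 20/27,   2·[PSL] = 1/3
So [RLZ]:[PSL] = (8/9·λ − 20/27) / (1/3). Setting this equal to -20/63:
  8/9·λ − 20/27 = -20/63·(1/3)  ⇒  λ = 5/7
Then r = λ/(1−λ) = (5/7)/(2/7) = 5/2. Check: with r = 5/2, Z = (5/7, 2/7) and [RLZ]:[PSL] = -20/63 as required.

r = 5/2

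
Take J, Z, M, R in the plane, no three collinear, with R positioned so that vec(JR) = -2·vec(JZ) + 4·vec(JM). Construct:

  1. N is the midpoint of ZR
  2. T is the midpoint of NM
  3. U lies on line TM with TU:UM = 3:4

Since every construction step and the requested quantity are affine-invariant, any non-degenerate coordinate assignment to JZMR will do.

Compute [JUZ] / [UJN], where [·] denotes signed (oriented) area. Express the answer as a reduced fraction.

[JUZ]:[UJN] = 18/5

Assign J = (0, 0), Z = (1, 0), M = (0, 1), R = (-2, 4) — the answer is frame-independent, so this choice is without loss of generality.
1. N is the midpoint of ZR ⇒ N = (-1/2, 2)
2. T is the midpoint of NM ⇒ T = (-1/4, 3/2)
3. U lies on line TM with TU:UM = 3:4 ⇒ U = (-1/7, 9/7)
2·[JUZ] = -9/7, 2·[UJN] = -5/14
[JUZ]:[UJN] = -9/7:-5/14 = 18/5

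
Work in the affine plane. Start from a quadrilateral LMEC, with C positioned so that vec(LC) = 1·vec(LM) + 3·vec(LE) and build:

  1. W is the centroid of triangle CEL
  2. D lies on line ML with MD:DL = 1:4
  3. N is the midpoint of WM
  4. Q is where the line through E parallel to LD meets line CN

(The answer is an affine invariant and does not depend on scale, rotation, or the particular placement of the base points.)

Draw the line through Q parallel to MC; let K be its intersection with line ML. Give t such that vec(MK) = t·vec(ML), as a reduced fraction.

t = 2/7

Choose coordinates L = (0, 0), M = (1, 0), E = (0, 1), C = (1, 3).
1. W is the centroid of triangle CEL ⇒ W = (1/3, 4/3)
2. D lies on line ML with MD:DL = 1:4 ⇒ D = (4/5, 0)
3. N is the midpoint of WM ⇒ N = (2/3, 2/3)
4. Q is where the line through E parallel to LD meets line CN ⇒ Q = (5/7, 1)
through Q parallel to MC: direction (0, 3); meets ML at K = (5/7, 0)
K = M + t·(L−M) with t = 2/7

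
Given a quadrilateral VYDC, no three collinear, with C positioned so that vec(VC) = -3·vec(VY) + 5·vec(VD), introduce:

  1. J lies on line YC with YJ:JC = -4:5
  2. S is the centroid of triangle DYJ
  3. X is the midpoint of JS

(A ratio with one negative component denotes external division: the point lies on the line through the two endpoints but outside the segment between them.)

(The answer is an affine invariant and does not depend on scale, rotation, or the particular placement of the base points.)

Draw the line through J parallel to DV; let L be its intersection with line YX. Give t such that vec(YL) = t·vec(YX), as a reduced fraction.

t = 32/21

Assign V = (0, 0), Y = (1, 0), D = (0, 1), C = (-3, 5) — the answer is frame-independent, so this choice is without loss of generality.
1. J lies on line YC with YJ:JC = -4:5 ⇒ J = (17, -20)
2. S is the centroid of triangle DYJ ⇒ S = (6, -19/3)
3. X is the midpoint of JS ⇒ X = (23/2, -79/6)
through J parallel to DV: direction (0, -1); meets YX at L = (17, -1264/63)
L = Y + t·(X−Y) with t = 32/21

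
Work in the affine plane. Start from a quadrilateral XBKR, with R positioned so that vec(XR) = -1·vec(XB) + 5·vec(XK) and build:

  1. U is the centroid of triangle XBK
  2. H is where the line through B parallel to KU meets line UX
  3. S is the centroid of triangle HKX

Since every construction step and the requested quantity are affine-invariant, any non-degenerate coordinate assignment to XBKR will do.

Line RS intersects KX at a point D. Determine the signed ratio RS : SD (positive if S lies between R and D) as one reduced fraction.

RS:SD = -11/2

Set X = (0, 0), B = (1, 0), K = (0, 1), R = (-1, 5); any affine frame gives the same invariant.
1. U is the centroid of triangle XBK ⇒ U = (1/3, 1/3)
2. H is where the line through B parallel to KU meets line UX ⇒ H = (2/3, 2/3)
3. S is the centroid of triangle HKX ⇒ S = (2/9, 5/9)
line RS meets KX at D = (0, 15/11)
S = R + t·(D−R) with t = 11/9, so RS:SD = 11/9:-2/9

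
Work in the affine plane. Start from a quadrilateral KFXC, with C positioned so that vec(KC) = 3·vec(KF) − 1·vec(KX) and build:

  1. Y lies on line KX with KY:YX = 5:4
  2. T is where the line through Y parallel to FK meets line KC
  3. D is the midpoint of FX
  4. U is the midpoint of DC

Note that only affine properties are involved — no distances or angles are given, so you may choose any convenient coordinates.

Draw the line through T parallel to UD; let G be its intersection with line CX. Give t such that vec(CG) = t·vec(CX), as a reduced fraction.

t = -56/9

Set K = (0, 0), F = (1, 0), X = (0, 1), C = (3, -1); any affine frame gives the same invariant.
1. Y lies on line KX with KY:YX = 5:4 ⇒ Y = (0, 5/9)
2. T is where the line through Y parallel to FK meets line KC ⇒ T = (-5/3, 5/9)
3. D is the midpoint of FX ⇒ D = (1/2, 1/2)
4. U is the midpoint of DC ⇒ U = (7/4, -1/4)
through T parallel to UD: direction (-5/4, 3/4); meets CX at G = (65/3, -121/9)
G = C + t·(X−C) with t = -56/9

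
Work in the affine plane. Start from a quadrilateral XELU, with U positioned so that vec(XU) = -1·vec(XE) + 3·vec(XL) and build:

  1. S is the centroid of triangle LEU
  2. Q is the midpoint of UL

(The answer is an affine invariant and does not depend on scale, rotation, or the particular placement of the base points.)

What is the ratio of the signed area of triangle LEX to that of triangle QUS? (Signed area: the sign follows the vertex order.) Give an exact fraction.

Set X = (0, 0), E = (1, 0), L = (0, 1), U = (-1, 3); any affine frame gives the same invariant.
1. S is the centroid of triangle LEU ⇒ S = (0, 4/3)
2. Q is the midpoint of UL ⇒ Q = (-1/2, 2)
2·[LEX] = -1, 2·[QUS] = -1/6
[LEX]:[QUS] = -1:-1/6 = 6

[LEX]:[QUS] = 6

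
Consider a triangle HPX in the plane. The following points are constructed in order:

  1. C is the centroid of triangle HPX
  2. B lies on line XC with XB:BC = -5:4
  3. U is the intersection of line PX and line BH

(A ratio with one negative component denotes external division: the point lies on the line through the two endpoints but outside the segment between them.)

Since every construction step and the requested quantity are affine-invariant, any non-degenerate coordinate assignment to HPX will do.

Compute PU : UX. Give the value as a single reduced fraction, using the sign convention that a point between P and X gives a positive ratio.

PU:UX = -7/5

Choose coordinates H = (0, 0), P = (1, 0), X = (0, 1).
1. C is the centroid of triangle HPX ⇒ C = (1/3, 1/3)
2. B lies on line XC with XB:BC = -5:4 ⇒ B = (5/3, -7/3)
3. U is the intersection of line PX and line BH ⇒ U = (-5/2, 7/2)
U = P + t·(X−P) with t = 7/2, so PU:UX = t:(1−t) = 7/2:-5/2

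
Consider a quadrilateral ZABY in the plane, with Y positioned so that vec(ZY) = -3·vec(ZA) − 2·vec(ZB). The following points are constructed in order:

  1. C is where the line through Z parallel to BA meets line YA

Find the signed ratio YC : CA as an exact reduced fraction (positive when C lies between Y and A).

YC:CA = 5

Work in coordinates with Z = (0, 0), A = (1, 0), B = (0, 1), Y = (-3, -2).
1. C is where the line through Z parallel to BA meets line YA ⇒ C = (1/3, -1/3)
C = Y + t·(A−Y) with t = 5/6, so YC:CA = t:(1−t) = 5/6:1/6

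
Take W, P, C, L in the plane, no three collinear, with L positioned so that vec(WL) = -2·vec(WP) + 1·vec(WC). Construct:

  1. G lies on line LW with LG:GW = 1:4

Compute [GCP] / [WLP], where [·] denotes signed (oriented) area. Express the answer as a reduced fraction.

[GCP]:[WLP] = 9/5

Set W = (0, 0), P = (1, 0), C = (0, 1), L = (-2, 1); any affine frame gives the same invariant.
1. G lies on line LW with LG:GW = 1:4 ⇒ G = (-8/5, 4/5)
2·[GCP] = -9/5, 2·[WLP] = -1
[GCP]:[WLP] = -9/5:-1 = 9/5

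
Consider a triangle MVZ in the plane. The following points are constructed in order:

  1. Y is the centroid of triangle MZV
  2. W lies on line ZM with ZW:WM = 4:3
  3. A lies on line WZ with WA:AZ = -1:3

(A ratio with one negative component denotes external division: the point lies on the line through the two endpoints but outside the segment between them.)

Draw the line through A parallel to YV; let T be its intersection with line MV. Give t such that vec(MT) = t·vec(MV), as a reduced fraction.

Set M = (0, 0), V = (1, 0), Z = (0, 1); any affine frame gives the same invariant.
1. Y is the centroid of triangle MZV ⇒ Y = (1/3, 1/3)
2. W lies on line ZM with ZW:WM = 4:3 ⇒ W = (0, 3/7)
3. A lies on line WZ with WA:AZ = -1:3 ⇒ A = (0, 1/7)
through A parallel to YV: direction (2/3, -1/3); meets MV at T = (2/7, 0)
T = M + t·(V−M) with t = 2/7

t = 2/7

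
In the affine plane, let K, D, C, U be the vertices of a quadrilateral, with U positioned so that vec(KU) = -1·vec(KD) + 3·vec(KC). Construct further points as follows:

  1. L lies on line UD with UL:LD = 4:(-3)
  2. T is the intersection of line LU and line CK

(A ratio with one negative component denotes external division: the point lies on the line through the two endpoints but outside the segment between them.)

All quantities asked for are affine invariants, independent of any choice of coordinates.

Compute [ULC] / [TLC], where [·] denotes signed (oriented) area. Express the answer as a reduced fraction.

Work in coordinates with K = (0, 0), D = (1, 0), C = (0, 1), U = (-1, 3).
1. L lies on line UD with UL:LD = 4:(-3) ⇒ L = (7, -9)
2. T is the intersection of line LU and line CK ⇒ T = (0, 3/2)
2·[ULC] = -4, 2·[TLC] = -7/2
[ULC]:[TLC] = -4:-7/2 = 8/7

[ULC]:[TLC] = 8/7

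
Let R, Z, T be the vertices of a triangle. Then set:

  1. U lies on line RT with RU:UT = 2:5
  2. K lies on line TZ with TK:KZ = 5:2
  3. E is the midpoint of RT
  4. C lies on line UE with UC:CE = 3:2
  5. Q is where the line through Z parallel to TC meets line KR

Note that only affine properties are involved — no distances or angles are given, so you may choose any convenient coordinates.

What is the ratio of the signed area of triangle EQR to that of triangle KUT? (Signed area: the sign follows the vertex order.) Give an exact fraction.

[EQR]:[KUT] = 49/50

Choose coordinates R = (0, 0), Z = (1, 0), T = (0, 1).
1. U lies on line RT with RU:UT = 2:5 ⇒ U = (0, 2/7)
2. K lies on line TZ with TK:KZ = 5:2 ⇒ K = (5/7, 2/7)
3. E is the midpoint of RT ⇒ E = (0, 1/2)
4. C lies on line UE with UC:CE = 3:2 ⇒ C = (0, 29/70)
5. Q is where the line through Z parallel to TC meets line KR ⇒ Q = (1, 2/5)
2·[EQR] = -1/2, 2·[KUT] = -25/49
[EQR]:[KUT] = -1/2:-25/49 = 49/50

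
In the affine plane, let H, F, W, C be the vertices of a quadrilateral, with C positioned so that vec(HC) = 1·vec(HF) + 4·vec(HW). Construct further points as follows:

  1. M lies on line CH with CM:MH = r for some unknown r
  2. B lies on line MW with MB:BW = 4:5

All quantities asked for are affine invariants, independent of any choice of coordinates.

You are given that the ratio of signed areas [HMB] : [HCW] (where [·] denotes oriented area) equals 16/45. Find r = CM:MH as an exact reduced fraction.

Assign H = (0, 0), F = (1, 0), W = (0, 1), C = (1, 4) — the answer is frame-independent, so this choice is without loss of generality.
1. With CM:MH = r, write λ = r/(r+1) so M = C + λ·(H−C); M is affine-linear in λ
2. B lies on line MW with MB:BW = 4:5 ⇒ B is an affine combination of earlier points and hence also affine-linear in λ
Every point depending on M is an affine combination of M and λ-independent points, so each such coordinate is linear in λ; the λ² term in each signed area is a multiple of (H−C)×(H−C) = 0, so 2·[HMB] and 2·[HCW] are each linear in λ. Evaluating at λ=0 and λ=1:
  2·[HMB] = -4/9·λ + 4/9,   2·[HCW] = 1
So [HMB]:[HCW] = (-4/9·λ + 4/9) / (1). Setting this equal to 16/45:
  -4/9·λ + 4/9 = 16/45·(1)  ⇒  λ = 1/5
Then r = λ/(1−λ) = (1/5)/(4/5) = 1/4. Check: with r = 1/4, M = (4/5, 16/5) and [HMB]:[HCW] = 16/45 as required.

r = 1/4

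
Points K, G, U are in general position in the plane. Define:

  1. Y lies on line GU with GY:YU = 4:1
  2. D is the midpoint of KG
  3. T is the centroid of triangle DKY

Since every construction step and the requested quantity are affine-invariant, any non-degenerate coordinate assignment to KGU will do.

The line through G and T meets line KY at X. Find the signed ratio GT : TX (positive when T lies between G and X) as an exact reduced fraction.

GT:TX = 5

Set K = (0, 0), G = (1, 0), U = (0, 1); any affine frame gives the same invariant.
1. Y lies on line GU with GY:YU = 4:1 ⇒ Y = (1/5, 4/5)
2. D is the midpoint of KG ⇒ D = (1/2, 0)
3. T is the centroid of triangle DKY ⇒ T = (7/30, 4/15)
line GT meets KY at X = (2/25, 8/25)
T = G + t·(X−G) with t = 5/6, so GT:TX = 5/6:1/6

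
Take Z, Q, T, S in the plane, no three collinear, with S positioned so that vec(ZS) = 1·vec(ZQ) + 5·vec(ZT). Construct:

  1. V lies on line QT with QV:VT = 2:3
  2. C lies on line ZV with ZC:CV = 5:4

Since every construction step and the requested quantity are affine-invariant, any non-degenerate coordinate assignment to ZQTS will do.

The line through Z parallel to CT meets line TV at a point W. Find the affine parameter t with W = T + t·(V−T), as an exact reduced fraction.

Choose coordinates Z = (0, 0), Q = (1, 0), T = (0, 1), S = (1, 5).
1. V lies on line QT with QV:VT = 2:3 ⇒ V = (3/5, 2/5)
2. C lies on line ZV with ZC:CV = 5:4 ⇒ C = (1/3, 2/9)
through Z parallel to CT: direction (-1/3, 7/9); meets TV at W = (-3/4, 7/4)
W = T + t·(V−T) with t = -5/4

t = -5/4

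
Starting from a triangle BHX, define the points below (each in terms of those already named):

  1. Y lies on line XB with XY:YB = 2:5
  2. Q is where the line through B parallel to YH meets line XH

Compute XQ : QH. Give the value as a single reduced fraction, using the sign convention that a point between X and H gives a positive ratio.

XQ:QH = -7/5

Work in coordinates with B = (0, 0), H = (1, 0), X = (0, 1).
1. Y lies on line XB with XY:YB = 2:5 ⇒ Y = (0, 5/7)
2. Q is where the line through B parallel to YH meets line XH ⇒ Q = (7/2, -5/2)
Q = X + t·(H−X) with t = 7/2, so XQ:QH = t:(1−t) = 7/2:-5/2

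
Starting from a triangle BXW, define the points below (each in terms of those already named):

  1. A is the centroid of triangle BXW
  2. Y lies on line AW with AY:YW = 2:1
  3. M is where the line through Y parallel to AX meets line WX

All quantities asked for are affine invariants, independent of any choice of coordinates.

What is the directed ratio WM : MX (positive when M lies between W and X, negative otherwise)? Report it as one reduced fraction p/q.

WM:MX = 1/2

Choose coordinates B = (0, 0), X = (1, 0), W = (0, 1).
1. A is the centroid of triangle BXW ⇒ A = (1/3, 1/3)
2. Y lies on line AW with AY:YW = 2:1 ⇒ Y = (1/9, 7/9)
3. M is where the line through Y parallel to AX meets line WX ⇒ M = (1/3, 2/3)
M = W + t·(X−W) with t = 1/3, so WM:MX = t:(1−t) = 1/3:2/3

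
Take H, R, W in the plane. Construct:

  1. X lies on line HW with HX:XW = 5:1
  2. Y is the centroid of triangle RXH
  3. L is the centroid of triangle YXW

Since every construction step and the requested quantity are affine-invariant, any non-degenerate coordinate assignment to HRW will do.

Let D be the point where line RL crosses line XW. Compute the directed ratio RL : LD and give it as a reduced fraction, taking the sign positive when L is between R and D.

Choose coordinates H = (0, 0), R = (1, 0), W = (0, 1).
1. X lies on line HW with HX:XW = 5:1 ⇒ X = (0, 5/6)
2. Y is the centroid of triangle RXH ⇒ Y = (1/3, 5/18)
3. L is the centroid of triangle YXW ⇒ L = (1/9, 19/27)
line RL meets XW at D = (0, 19/24)
L = R + t·(D−R) with t = 8/9, so RL:LD = 8/9:1/9

RL:LD = 8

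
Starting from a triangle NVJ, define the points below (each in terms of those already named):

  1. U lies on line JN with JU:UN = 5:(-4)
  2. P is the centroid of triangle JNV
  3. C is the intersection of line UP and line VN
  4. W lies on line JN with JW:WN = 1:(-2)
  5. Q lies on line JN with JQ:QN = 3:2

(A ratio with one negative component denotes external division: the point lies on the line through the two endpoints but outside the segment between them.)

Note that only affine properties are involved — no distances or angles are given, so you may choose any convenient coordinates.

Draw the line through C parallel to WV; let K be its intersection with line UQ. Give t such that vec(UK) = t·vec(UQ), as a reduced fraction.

Choose coordinates N = (0, 0), V = (1, 0), J = (0, 1).
1. U lies on line JN with JU:UN = 5:(-4) ⇒ U = (0, -4)
2. P is the centroid of triangle JNV ⇒ P = (1/3, 1/3)
3. C is the intersection of line UP and line VN ⇒ C = (4/13, 0)
4. W lies on line JN with JW:WN = 1:(-2) ⇒ W = (0, 2)
5. Q lies on line JN with JQ:QN = 3:2 ⇒ Q = (0, 2/5)
through C parallel to WV: direction (1, -2); meets UQ at K = (0, 8/13)
K = U + t·(Q−U) with t = 150/143

t = 150/143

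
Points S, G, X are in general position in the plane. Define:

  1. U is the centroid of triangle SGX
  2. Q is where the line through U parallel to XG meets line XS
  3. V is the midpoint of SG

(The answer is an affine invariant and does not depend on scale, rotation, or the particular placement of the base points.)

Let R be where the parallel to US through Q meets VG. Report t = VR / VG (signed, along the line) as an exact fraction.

t = -7/3

Choose coordinates S = (0, 0), G = (1, 0), X = (0, 1).
1. U is the centroid of triangle SGX ⇒ U = (1/3, 1/3)
2. Q is where the line through U parallel to XG meets line XS ⇒ Q = (0, 2/3)
3. V is the midpoint of SG ⇒ V = (1/2, 0)
through Q parallel to US: direction (-1/3, -1/3); meets VG at R = (-2/3, 0)
R = V + t·(G−V) with t = -7/3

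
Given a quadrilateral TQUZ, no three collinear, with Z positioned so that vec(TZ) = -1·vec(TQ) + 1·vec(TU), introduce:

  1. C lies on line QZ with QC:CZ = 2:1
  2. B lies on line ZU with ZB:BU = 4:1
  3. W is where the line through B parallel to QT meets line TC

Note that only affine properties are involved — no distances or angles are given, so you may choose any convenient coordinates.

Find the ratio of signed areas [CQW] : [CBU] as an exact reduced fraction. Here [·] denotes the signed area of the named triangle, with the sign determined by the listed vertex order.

[CQW]:[CBU] = -5

Choose coordinates T = (0, 0), Q = (1, 0), U = (0, 1), Z = (-1, 1).
1. C lies on line QZ with QC:CZ = 2:1 ⇒ C = (-1/3, 2/3)
2. B lies on line ZU with ZB:BU = 4:1 ⇒ B = (-1/5, 1)
3. W is where the line through B parallel to QT meets line TC ⇒ W = (-1/2, 1)
2·[CQW] = 1/3, 2·[CBU] = -1/15
[CQW]:[CBU] = 1/3:-1/15 = -5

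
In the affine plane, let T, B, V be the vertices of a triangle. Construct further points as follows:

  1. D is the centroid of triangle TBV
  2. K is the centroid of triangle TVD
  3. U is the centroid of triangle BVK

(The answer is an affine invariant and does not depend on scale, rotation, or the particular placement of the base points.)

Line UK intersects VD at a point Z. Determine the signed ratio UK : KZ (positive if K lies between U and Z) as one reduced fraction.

Work in coordinates with T = (0, 0), B = (1, 0), V = (0, 1).
1. D is the centroid of triangle TBV ⇒ D = (1/3, 1/3)
2. K is the centroid of triangle TVD ⇒ K = (1/9, 4/9)
3. U is the centroid of triangle BVK ⇒ U = (10/27, 13/27)
line UK meets VD at Z = (4/15, 7/15)
K = U + t·(Z−U) with t = 5/2, so UK:KZ = 5/2:-3/2

UK:KZ = -5/3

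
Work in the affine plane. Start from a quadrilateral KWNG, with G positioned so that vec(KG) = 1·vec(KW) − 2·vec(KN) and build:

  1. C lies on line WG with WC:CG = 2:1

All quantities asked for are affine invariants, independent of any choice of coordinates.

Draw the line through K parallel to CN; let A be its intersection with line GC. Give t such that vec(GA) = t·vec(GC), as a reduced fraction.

Set K = (0, 0), W = (1, 0), N = (0, 1), G = (1, -2); any affine frame gives the same invariant.
1. C lies on line WG with WC:CG = 2:1 ⇒ C = (1, -4/3)
through K parallel to CN: direction (-1, 7/3); meets GC at A = (1, -7/3)
A = G + t·(C−G) with t = -1/2

t = -1/2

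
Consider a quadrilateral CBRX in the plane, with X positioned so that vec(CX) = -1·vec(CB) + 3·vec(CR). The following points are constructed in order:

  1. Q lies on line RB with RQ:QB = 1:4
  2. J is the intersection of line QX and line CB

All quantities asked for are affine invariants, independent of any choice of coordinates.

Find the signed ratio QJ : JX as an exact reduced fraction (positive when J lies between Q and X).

QJ:JX = -4/15

Set C = (0, 0), B = (1, 0), R = (0, 1), X = (-1, 3); any affine frame gives the same invariant.
1. Q lies on line RB with RQ:QB = 1:4 ⇒ Q = (1/5, 4/5)
2. J is the intersection of line QX and line CB ⇒ J = (7/11, 0)
J = Q + t·(X−Q) with t = -4/11, so QJ:JX = t:(1−t) = -4/11:15/11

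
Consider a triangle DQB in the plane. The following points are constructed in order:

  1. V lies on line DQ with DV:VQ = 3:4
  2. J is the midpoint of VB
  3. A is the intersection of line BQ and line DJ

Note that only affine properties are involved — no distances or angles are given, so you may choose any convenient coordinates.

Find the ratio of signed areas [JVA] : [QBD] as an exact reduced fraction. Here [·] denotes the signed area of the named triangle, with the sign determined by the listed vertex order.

Choose coordinates D = (0, 0), Q = (1, 0), B = (0, 1).
1. V lies on line DQ with DV:VQ = 3:4 ⇒ V = (3/7, 0)
2. J is the midpoint of VB ⇒ J = (3/14, 1/2)
3. A is the intersection of line BQ and line DJ ⇒ A = (3/10, 7/10)
2·[JVA] = 3/35, 2·[QBD] = 1
[JVA]:[QBD] = 3/35:1 = 3/35

[JVA]:[QBD] = 3/35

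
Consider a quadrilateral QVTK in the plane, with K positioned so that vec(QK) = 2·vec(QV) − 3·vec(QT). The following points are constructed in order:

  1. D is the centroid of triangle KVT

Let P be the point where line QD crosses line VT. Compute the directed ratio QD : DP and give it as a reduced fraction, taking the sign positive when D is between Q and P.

QD:DP = 1/2

Assign Q = (0, 0), V = (1, 0), T = (0, 1), K = (2, -3) — the answer is frame-independent, so this choice is without loss of generality.
1. D is the centroid of triangle KVT ⇒ D = (1, -2/3)
line QD meets VT at P = (3, -2)
D = Q + t·(P−Q) with t = 1/3, so QD:DP = 1/3:2/3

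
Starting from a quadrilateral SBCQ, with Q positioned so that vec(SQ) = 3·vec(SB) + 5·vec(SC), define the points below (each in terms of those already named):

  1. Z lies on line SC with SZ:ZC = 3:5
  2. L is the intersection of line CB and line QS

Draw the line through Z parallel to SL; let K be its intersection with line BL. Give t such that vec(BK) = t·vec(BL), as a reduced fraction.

Assign S = (0, 0), B = (1, 0), C = (0, 1), Q = (3, 5) — the answer is frame-independent, so this choice is without loss of generality.
1. Z lies on line SC with SZ:ZC = 3:5 ⇒ Z = (0, 3/8)
2. L is the intersection of line CB and line QS ⇒ L = (3/8, 5/8)
through Z parallel to SL: direction (3/8, 5/8); meets BL at K = (15/64, 49/64)
K = B + t·(L−B) with t = 49/40

t = 49/40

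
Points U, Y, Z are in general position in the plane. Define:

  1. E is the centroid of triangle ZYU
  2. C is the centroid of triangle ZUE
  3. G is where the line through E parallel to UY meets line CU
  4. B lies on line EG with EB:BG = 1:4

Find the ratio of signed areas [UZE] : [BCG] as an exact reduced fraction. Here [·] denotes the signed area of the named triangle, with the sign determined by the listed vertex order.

[UZE]:[BCG] = -15

Work in coordinates with U = (0, 0), Y = (1, 0), Z = (0, 1).
1. E is the centroid of triangle ZYU ⇒ E = (1/3, 1/3)
2. C is the centroid of triangle ZUE ⇒ C = (1/9, 4/9)
3. G is where the line through E parallel to UY meets line CU ⇒ G = (1/12, 1/3)
4. B lies on line EG with EB:BG = 1:4 ⇒ B = (17/60, 1/3)
2·[UZE] = -1/3, 2·[BCG] = 1/45
[UZE]:[BCG] = -1/3:1/45 = -15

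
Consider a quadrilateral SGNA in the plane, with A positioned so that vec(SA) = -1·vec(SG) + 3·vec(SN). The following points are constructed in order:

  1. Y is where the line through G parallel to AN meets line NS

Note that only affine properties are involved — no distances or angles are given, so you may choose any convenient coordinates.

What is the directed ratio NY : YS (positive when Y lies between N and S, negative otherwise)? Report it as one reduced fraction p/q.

Assign S = (0, 0), G = (1, 0), N = (0, 1), A = (-1, 3) — the answer is frame-independent, so this choice is without loss of generality.
1. Y is where the line through G parallel to AN meets line NS ⇒ Y = (0, 2)
Y = N + t·(S−N) with t = -1, so NY:YS = t:(1−t) = -1:2

NY:YS = -1/2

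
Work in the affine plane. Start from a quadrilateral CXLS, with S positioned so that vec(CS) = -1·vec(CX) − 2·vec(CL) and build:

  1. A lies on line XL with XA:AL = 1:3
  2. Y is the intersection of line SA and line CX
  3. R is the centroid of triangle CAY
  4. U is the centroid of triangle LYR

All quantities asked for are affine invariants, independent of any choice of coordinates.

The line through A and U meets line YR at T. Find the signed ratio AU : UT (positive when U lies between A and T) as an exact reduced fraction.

AU:UT = 7/8

Work in coordinates with C = (0, 0), X = (1, 0), L = (0, 1), S = (-1, -2).
1. A lies on line XL with XA:AL = 1:3 ⇒ A = (3/4, 1/4)
2. Y is the intersection of line SA and line CX ⇒ Y = (5/9, 0)
3. R is the centroid of triangle CAY ⇒ R = (47/108, 1/12)
4. U is the centroid of triangle LYR ⇒ U = (107/324, 13/36)
line AU meets YR at T = (-113/756, 41/84)
U = A + t·(T−A) with t = 7/15, so AU:UT = 7/15:8/15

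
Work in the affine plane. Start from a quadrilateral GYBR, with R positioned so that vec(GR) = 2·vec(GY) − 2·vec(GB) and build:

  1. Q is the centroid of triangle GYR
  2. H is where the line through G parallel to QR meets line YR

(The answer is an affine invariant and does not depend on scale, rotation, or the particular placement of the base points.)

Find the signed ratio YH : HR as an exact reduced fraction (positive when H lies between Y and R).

Choose coordinates G = (0, 0), Y = (1, 0), B = (0, 1), R = (2, -2).
1. Q is the centroid of triangle GYR ⇒ Q = (1, -2/3)
2. H is where the line through G parallel to QR meets line YR ⇒ H = (3, -4)
H = Y + t·(R−Y) with t = 2, so YH:HR = t:(1−t) = 2:-1

YH:HR = -2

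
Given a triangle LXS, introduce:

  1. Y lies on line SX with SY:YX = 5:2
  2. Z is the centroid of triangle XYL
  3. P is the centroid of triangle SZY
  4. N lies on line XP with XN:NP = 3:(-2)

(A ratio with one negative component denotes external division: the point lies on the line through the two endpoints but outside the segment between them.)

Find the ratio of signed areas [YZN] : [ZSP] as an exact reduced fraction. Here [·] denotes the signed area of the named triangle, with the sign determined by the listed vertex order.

Set L = (0, 0), X = (1, 0), S = (0, 1); any affine frame gives the same invariant.
1. Y lies on line SX with SY:YX = 5:2 ⇒ Y = (5/7, 2/7)
2. Z is the centroid of triangle XYL ⇒ Z = (4/7, 2/21)
3. P is the centroid of triangle SZY ⇒ P = (3/7, 29/63)
4. N lies on line XP with XN:NP = 3:(-2) ⇒ N = (-5/7, 29/21)
2·[YZN] = -3/7, 2·[ZSP] = -5/63
[YZN]:[ZSP] = -3/7:-5/63 = 27/5

[YZN]:[ZSP] = 27/5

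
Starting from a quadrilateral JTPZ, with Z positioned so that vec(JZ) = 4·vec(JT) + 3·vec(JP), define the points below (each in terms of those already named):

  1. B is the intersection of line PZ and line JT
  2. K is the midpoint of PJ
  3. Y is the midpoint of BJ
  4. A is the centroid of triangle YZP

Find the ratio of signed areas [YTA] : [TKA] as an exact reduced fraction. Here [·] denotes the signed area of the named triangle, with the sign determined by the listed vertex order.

Set J = (0, 0), T = (1, 0), P = (0, 1), Z = (4, 3); any affine frame gives the same invariant.
1. B is the intersection of line PZ and line JT ⇒ B = (-2, 0)
2. K is the midpoint of PJ ⇒ K = (0, 1/2)
3. Y is the midpoint of BJ ⇒ Y = (-1, 0)
4. A is the centroid of triangle YZP ⇒ A = (1, 4/3)
2·[YTA] = 8/3, 2·[TKA] = -4/3
[YTA]:[TKA] = 8/3:-4/3 = -2

[YTA]:[TKA] = -2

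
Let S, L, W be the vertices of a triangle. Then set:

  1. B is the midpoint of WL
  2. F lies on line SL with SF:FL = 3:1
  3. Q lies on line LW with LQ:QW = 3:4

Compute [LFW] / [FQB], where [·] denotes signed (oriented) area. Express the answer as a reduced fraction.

[LFW]:[FQB] = -14

Set S = (0, 0), L = (1, 0), W = (0, 1); any affine frame gives the same invariant.
1. B is the midpoint of WL ⇒ B = (1/2, 1/2)
2. F lies on line SL with SF:FL = 3:1 ⇒ F = (3/4, 0)
3. Q lies on line LW with LQ:QW = 3:4 ⇒ Q = (4/7, 3/7)
2·[LFW] = -1/4, 2·[FQB] = 1/56
[LFW]:[FQB] = -1/4:1/56 = -14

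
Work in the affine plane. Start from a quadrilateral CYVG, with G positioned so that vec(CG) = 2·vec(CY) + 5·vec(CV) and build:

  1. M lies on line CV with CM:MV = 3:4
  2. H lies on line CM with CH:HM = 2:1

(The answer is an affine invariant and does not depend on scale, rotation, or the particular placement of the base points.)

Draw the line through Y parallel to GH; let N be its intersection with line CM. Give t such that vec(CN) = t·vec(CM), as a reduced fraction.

Work in coordinates with C = (0, 0), Y = (1, 0), V = (0, 1), G = (2, 5).
1. M lies on line CV with CM:MV = 3:4 ⇒ M = (0, 3/7)
2. H lies on line CM with CH:HM = 2:1 ⇒ H = (0, 2/7)
through Y parallel to GH: direction (-2, -33/7); meets CM at N = (0, -33/14)
N = C + t·(M−C) with t = -11/2

t = -11/2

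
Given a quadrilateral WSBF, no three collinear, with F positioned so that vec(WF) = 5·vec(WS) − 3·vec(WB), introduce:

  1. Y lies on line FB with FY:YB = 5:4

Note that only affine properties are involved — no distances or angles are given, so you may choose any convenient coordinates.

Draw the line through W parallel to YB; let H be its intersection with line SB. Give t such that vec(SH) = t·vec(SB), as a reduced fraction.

Work in coordinates with W = (0, 0), S = (1, 0), B = (0, 1), F = (5, -3).
1. Y lies on line FB with FY:YB = 5:4 ⇒ Y = (20/9, -7/9)
through W parallel to YB: direction (-20/9, 16/9); meets SB at H = (5, -4)
H = S + t·(B−S) with t = -4

t = -4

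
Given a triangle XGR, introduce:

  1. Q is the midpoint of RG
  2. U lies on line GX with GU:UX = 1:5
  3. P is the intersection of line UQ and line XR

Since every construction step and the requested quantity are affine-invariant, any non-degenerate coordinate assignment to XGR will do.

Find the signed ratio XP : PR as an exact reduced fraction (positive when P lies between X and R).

XP:PR = -5

Set X = (0, 0), G = (1, 0), R = (0, 1); any affine frame gives the same invariant.
1. Q is the midpoint of RG ⇒ Q = (1/2, 1/2)
2. U lies on line GX with GU:UX = 1:5 ⇒ U = (5/6, 0)
3. P is the intersection of line UQ and line XR ⇒ P = (0, 5/4)
P = X + t·(R−X) with t = 5/4, so XP:PR = t:(1−t) = 5/4:-1/4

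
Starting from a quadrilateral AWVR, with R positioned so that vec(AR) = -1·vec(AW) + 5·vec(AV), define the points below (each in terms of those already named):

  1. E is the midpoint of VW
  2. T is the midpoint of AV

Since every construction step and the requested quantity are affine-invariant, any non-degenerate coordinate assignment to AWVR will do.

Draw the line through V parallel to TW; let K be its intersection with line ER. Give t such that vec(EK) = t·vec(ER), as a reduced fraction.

t = 1/15

Set A = (0, 0), W = (1, 0), V = (0, 1), R = (-1, 5); any affine frame gives the same invariant.
1. E is the midpoint of VW ⇒ E = (1/2, 1/2)
2. T is the midpoint of AV ⇒ T = (0, 1/2)
through V parallel to TW: direction (1, -1/2); meets ER at K = (2/5, 4/5)
K = E + t·(R−E) with t = 1/15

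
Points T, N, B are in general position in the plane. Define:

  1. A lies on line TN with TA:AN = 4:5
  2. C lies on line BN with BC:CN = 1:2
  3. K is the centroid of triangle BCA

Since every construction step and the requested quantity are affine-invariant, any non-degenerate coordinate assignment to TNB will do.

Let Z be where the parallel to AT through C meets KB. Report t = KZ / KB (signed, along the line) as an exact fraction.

t = 1/4

Assign T = (0, 0), N = (1, 0), B = (0, 1) — the answer is frame-independent, so this choice is without loss of generality.
1. A lies on line TN with TA:AN = 4:5 ⇒ A = (4/9, 0)
2. C lies on line BN with BC:CN = 1:2 ⇒ C = (1/3, 2/3)
3. K is the centroid of triangle BCA ⇒ K = (7/27, 5/9)
through C parallel to AT: direction (-4/9, 0); meets KB at Z = (7/36, 2/3)
Z = K + t·(B−K) with t = 1/4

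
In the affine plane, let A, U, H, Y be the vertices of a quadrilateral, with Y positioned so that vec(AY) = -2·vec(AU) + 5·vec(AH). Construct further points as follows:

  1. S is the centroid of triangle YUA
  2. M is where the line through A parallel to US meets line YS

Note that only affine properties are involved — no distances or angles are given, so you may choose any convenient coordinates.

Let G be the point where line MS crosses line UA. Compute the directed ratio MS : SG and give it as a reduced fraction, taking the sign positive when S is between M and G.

Set A = (0, 0), U = (1, 0), H = (0, 1), Y = (-2, 5); any affine frame gives the same invariant.
1. S is the centroid of triangle YUA ⇒ S = (-1/3, 5/3)
2. M is where the line through A parallel to US meets line YS ⇒ M = (4/3, -5/3)
line MS meets UA at G = (1/2, 0)
S = M + t·(G−M) with t = 2, so MS:SG = 2:-1

MS:SG = -2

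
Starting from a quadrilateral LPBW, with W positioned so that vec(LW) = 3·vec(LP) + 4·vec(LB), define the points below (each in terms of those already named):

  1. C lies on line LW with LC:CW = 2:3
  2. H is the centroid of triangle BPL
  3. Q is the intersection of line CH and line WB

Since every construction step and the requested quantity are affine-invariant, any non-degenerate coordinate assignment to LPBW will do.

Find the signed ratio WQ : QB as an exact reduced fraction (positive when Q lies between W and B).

Choose coordinates L = (0, 0), P = (1, 0), B = (0, 1), W = (3, 4).
1. C lies on line LW with LC:CW = 2:3 ⇒ C = (6/5, 8/5)
2. H is the centroid of triangle BPL ⇒ H = (1/3, 1/3)
3. Q is the intersection of line CH and line WB ⇒ Q = (5/2, 7/2)
Q = W + t·(B−W) with t = 1/6, so WQ:QB = t:(1−t) = 1/6:5/6

WQ:QB = 1/5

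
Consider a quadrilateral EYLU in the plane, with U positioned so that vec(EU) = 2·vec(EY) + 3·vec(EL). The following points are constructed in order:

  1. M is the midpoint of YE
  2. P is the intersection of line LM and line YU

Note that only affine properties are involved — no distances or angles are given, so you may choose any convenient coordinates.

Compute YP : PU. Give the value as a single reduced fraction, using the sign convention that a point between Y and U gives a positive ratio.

Assign E = (0, 0), Y = (1, 0), L = (0, 1), U = (2, 3) — the answer is frame-independent, so this choice is without loss of generality.
1. M is the midpoint of YE ⇒ M = (1/2, 0)
2. P is the intersection of line LM and line YU ⇒ P = (4/5, -3/5)
P = Y + t·(U−Y) with t = -1/5, so YP:PU = t:(1−t) = -1/5:6/5

YP:PU = -1/6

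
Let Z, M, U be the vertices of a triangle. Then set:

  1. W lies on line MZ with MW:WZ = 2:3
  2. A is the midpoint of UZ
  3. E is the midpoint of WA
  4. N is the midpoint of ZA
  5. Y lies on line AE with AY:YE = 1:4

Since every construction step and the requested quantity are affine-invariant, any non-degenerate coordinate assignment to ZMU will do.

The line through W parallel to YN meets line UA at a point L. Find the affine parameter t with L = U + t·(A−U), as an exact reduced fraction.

t = 6

Choose coordinates Z = (0, 0), M = (1, 0), U = (0, 1).
1. W lies on line MZ with MW:WZ = 2:3 ⇒ W = (3/5, 0)
2. A is the midpoint of UZ ⇒ A = (0, 1/2)
3. E is the midpoint of WA ⇒ E = (3/10, 1/4)
4. N is the midpoint of ZA ⇒ N = (0, 1/4)
5. Y lies on line AE with AY:YE = 1:4 ⇒ Y = (3/50, 9/20)
through W parallel to YN: direction (-3/50, -1/5); meets UA at L = (0, -2)
L = U + t·(A−U) with t = 6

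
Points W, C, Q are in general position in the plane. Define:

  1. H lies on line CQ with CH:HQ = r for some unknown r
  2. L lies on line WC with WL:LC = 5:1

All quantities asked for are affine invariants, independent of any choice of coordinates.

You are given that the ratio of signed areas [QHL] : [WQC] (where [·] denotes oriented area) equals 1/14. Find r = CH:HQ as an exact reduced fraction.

Work in coordinates with W = (0, 0), C = (1, 0), Q = (0, 1).
1. With CH:HQ = r, write λ = r/(r+1) so H = C + λ·(Q−C); H is affine-linear in λ
2. L lies on line WC with WL:LC = 5:1 ⇒ L = (5/6, 0)
Every point depending on H is an affine combination of H and λ-independent points, so each such coordinate is linear in λ; the λ² term in each signed area is a multiple of (Q−C)×(Q−C) = 0, so 2·[QHL] and 2·[WQC] are each linear in λ. Evaluating at λ=0 and λ=1:
  2·[QHL] = 1/6·λ − 1/6,   2·[WQC] = -1
So [QHL]:[WQC] = (1/6·λ − 1/6) / (-1). Setting this equal to 1/14:
  1/6·λ − 1/6 = 1/14·(-1)  ⇒  λ = 4/7
Then r = λ/(1−λ) = (4/7)/(3/7) = 4/3. Check: with r = 4/3, H = (3/7, 4/7) and [QHL]:[WQC] = 1/14 as required.

r = 4/3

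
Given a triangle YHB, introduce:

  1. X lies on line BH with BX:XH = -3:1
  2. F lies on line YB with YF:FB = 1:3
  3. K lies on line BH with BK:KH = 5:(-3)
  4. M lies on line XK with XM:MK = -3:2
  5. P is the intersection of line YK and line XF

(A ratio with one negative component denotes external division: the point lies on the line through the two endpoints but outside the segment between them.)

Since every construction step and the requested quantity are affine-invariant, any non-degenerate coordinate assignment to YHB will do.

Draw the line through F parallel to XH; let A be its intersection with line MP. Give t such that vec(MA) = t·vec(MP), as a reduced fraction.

t = 3/8

Assign Y = (0, 0), H = (1, 0), B = (0, 1) — the answer is frame-independent, so this choice is without loss of generality.
1. X lies on line BH with BX:XH = -3:1 ⇒ X = (3/2, -1/2)
2. F lies on line YB with YF:FB = 1:3 ⇒ F = (0, 1/4)
3. K lies on line BH with BK:KH = 5:(-3) ⇒ K = (5/2, -3/2)
4. M lies on line XK with XM:MK = -3:2 ⇒ M = (9/2, -7/2)
5. P is the intersection of line YK and line XF ⇒ P = (-5/2, 3/2)
through F parallel to XH: direction (-1/2, 1/2); meets MP at A = (15/8, -13/8)
A = M + t·(P−M) with t = 3/8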